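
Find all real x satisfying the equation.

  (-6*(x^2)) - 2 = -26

Step 1. [(-6*(x^2)) - 2 = -26] peel the -2: add 2 from each side, so sub: -6*(x^2) = -24.
Step 2. [-6*(x^2) = -24] LHS = -6·(…); ÷-6 both sides. So div: x^2 = 4.
Step 3. [x^2 = 4] √ both sides: 4 ≥ 0 gives two branches ⇒ sqrt: x = 2 or -2.

Answer: x ∈ {-2, 2}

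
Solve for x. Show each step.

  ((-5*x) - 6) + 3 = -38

Step 1. [((-5*x) - 6) + 3 = -38] peel the +3: subtract 3 from each side ⇒ sub: (-5*x) - 6 = -41.
Step 2. [(-5*x) - 6 = -41] 6 comes off first (add 6), so sub: -5*x = -35.
Step 3. [-5*x = -35] LHS = -5·(…); ÷-5 both sides. So div: x = 7.

Answer: x ∈ {7}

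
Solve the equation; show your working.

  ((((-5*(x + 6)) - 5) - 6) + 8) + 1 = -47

Step 1. [((((-5*(x + 6)) - 5) - 6) + 8) + 1 = -47] the outer +1 inverts by subtracting 1 ⇒ sub: (((-5*(x + 6)) - 5) - 6) + 8 = -48.
Step 2. [(((-5*(x + 6)) - 5) - 6) + 8 = -48] subtract 8: x sits inside (… + 8) ⇒ sub: ((-5*(x + 6)) - 5) - 6 = -56.
Step 3. [((-5*(x + 6)) - 5) - 6 = -56] add 6: x sits inside (… - 6) ⇒ sub: (-5*(x + 6)) - 5 = -50.
Step 4. [(-5*(x + 6)) - 5 = -50] add 5: x sits inside (… - 5) ⇒ sub: -5*(x + 6) = -45.
Step 5. [-5*(x + 6) = -45] divide by the outer -5, so div: x + 6 = 9.
Step 6. [x + 6 = 9] the outer +6 inverts by subtracting 6. So sub: x = 3.

Answer: x ∈ {3}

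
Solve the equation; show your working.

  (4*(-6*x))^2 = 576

Step 1. [(4*(-6*x))^2 = 576] LHS squared, RHS 576 ≥ 0: apply √ (±), so sqrt: 4*(-6*x) = 24 or -24.
Step 2. [4*(-6*x) = 24 or -24] leading coefficient 4: divide by 4. So div: -6*x = 6 or -6.
Step 3. [-6*x = 6 or -6] LHS = -6·(…); ÷-6 both sides ⇒ div: x = -1 or 1.

Answer: x ∈ {-1, 1}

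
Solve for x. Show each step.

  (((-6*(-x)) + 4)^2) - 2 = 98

Step 1. [(((-6*(-x)) + 4)^2) - 2 = 98] peel the -2: add 2 from each side. So sub: ((-6*(-x)) + 4)^2 = 100.
Step 2. [((-6*(-x)) + 4)^2 = 100] LHS squared, RHS 100 ≥ 0: apply √ (±). So sqrt: (-6*(-x)) + 4 = 10 or -10.
Step 3. [(-6*(-x)) + 4 = 10 or -10] peel the +4: subtract 4 from each side ⇒ sub: -6*(-x) = 6 or -14.
Step 4. [-6*(-x) = 6 or -14] divide by the outer -6, so div: -x = -1 or 7/3.
Step 5. [-x = -1 or 7/3] flip signs both sides. So neg: x = 1 or -7/3.

Answer: x ∈ {-7/3, 1}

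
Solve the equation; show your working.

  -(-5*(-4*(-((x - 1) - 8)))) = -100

Step 1. [-(-5*(-4*(-((x - 1) - 8)))) = -100] leading − — multiply by −1. So neg: -5*(-4*(-((x - 1) - 8))) = 100.
Step 2. [-5*(-4*(-((x - 1) - 8))) = 100] -5 out front; divide by -5 ⇒ div: -4*(-((x - 1) - 8)) = -20.
Step 3. [-4*(-((x - 1) - 8)) = -20] divide by the outer -4. So div: -((x - 1) - 8) = 5.
Step 4. [-((x - 1) - 8) = 5] LHS negated; negate both sides ⇒ neg: (x - 1) - 8 = -5.
Step 5. [(x - 1) - 8 = -5] -8 is outermost — add 8 both sides, so sub: x - 1 = 3.
Step 6. [x - 1 = 3] add 1: x sits inside (… - 1) ⇒ sub: x = 4.

Answer: x ∈ {4}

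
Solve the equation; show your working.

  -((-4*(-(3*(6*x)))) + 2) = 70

Step 1. [-((-4*(-(3*(6*x)))) + 2) = 70] flip signs both sides. So neg: (-4*(-(3*(6*x)))) + 2 = -70.
Step 2. [(-4*(-(3*(6*x)))) + 2 = -70] +2 is outermost — subtract 2 both sides ⇒ sub: -4*(-(3*(6*x))) = -72.
Step 3. [-4*(-(3*(6*x))) = -72] LHS = -4·(…); ÷-4 both sides ⇒ div: -(3*(6*x)) = 18.
Step 4. [-(3*(6*x)) = 18] flip signs both sides ⇒ neg: 3*(6*x) = -18.
Step 5. [3*(6*x) = -18] leading coefficient 3: divide by 3 ⇒ div: 6*x = -6.
Step 6. [6*x = -6] 6 out front; divide by 6 ⇒ div: x = -1.

Answer: x ∈ {-1}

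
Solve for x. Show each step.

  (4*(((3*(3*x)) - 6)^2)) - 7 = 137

Step 1. [(4*(((3*(3*x)) - 6)^2)) - 7 = 137] peel the -7: add 7 from each side ⇒ sub: 4*(((3*(3*x)) - 6)^2) = 144.
Step 2. [4*(((3*(3*x)) - 6)^2) = 144] divide by the outer 4. So div: ((3*(3*x)) - 6)^2 = 36.
Step 3. [((3*(3*x)) - 6)^2 = 36] 36 ≥ 0, LHS is (·)² — take ±√. So sqrt: (3*(3*x)) - 6 = 6 or -6.
Step 4. [(3*(3*x)) - 6 = 6 or -6] the outer -6 inverts by adding 6 ⇒ sub: 3*(3*x) = 12 or 0.
Step 5. [3*(3*x) = 12 or 0] leading coefficient 3: divide by 3 ⇒ div: 3*x = 4 or 0.
Step 6. [3*x = 4 or 0] divide by the outer 3. So div: x = 4/3 or 0.

Answer: x ∈ {0, 4/3}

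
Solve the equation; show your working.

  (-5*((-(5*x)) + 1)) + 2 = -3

Step 1. [(-5*((-(5*x)) + 1)) + 2 = -3] subtract 2: x sits inside (… + 2), so sub: -5*((-(5*x)) + 1) = -5.
Step 2. [-5*((-(5*x)) + 1) = -5] divide by the outer -5 ⇒ div: (-(5*x)) + 1 = 1.
Step 3. [(-(5*x)) + 1 = 1] +1 is outermost — subtract 1 both sides. So sub: -(5*x) = 0.
Step 4. [-(5*x) = 0] flip signs both sides ⇒ neg: 5*x = 0.
Step 5. [5*x = 0] 5·(inner) — divide through by 5 ⇒ div: x = 0.

Answer: x ∈ {0}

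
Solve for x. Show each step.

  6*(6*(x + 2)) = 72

Step 1. [6*(6*(x + 2)) = 72] 6 out front; divide by 6. So div: 6*(x + 2) = 12.
Step 2. [6*(x + 2) = 12] divide by the outer 6. So div: x + 2 = 2.
Step 3. [x + 2 = 2] +2 is outermost — subtract 2 both sides, so sub: x = 0.

Answer: x ∈ {0}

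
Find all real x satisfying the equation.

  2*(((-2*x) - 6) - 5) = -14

Step 1. [2*(((-2*x) - 6) - 5) = -14] LHS = 2·(…); ÷2 both sides ⇒ div: ((-2*x) - 6) - 5 = -7.
Step 2. [((-2*x) - 6) - 5 = -7] add 5: x sits inside (… - 5). So sub: (-2*x) - 6 = -2.
Step 3. [(-2*x) - 6 = -2] peel the -6: add 6 from each side ⇒ sub: -2*x = 4.
Step 4. [-2*x = 4] -2·(inner) — divide through by -2. So div: x = -2.

Answer: x ∈ {-2}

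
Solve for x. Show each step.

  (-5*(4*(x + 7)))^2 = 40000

Step 1. [(-5*(4*(x + 7)))^2 = 40000] √ both sides: 40000 ≥ 0 gives two branches ⇒ sqrt: -5*(4*(x + 7)) = 200 or -200.
Step 2. [-5*(4*(x + 7)) = 200 or -200] -5 out front; divide by -5 ⇒ div: 4*(x + 7) = -40 or 40.
Step 3. [4*(x + 7) = -40 or 40] divide by the outer 4. So div: x + 7 = -10 or 10.
Step 4. [x + 7 = -10 or 10] the outer +7 inverts by subtracting 7 ⇒ sub: x = -17 or 3.

Answer: x ∈ {-17, 3}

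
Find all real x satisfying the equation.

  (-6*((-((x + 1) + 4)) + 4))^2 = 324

Step 1. [(-6*((-((x + 1) + 4)) + 4))^2 = 324] √ both sides: 324 ≥ 0 gives two branches, so sqrt: -6*((-((x + 1) + 4)) + 4) = 18 or -18.
Step 2. [-6*((-((x + 1) + 4)) + 4) = 18 or -18] leading coefficient -6: divide by -6 ⇒ div: (-((x + 1) + 4)) + 4 = -3 or 3.
Step 3. [(-((x + 1) + 4)) + 4 = -3 or 3] the outer +4 inverts by subtracting 4. So sub: -((x + 1) + 4) = -7 or -1.
Step 4. [-((x + 1) + 4) = -7 or -1] leading − — multiply by −1 ⇒ neg: (x + 1) + 4 = 7 or 1.
Step 5. [(x + 1) + 4 = 7 or 1] 4 comes off first (subtract 4). So sub: x + 1 = 3 or -3.
Step 6. [x + 1 = 3 or -3] 1 comes off first (subtract 1). So sub: x = 2 or -4.

Answer: x ∈ {-4, 2}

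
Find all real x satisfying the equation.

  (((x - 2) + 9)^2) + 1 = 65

Step 1. [(((x - 2) + 9)^2) + 1 = 65] +1 is outermost — subtract 1 both sides ⇒ sub: ((x - 2) + 9)^2 = 64.
Step 2. [((x - 2) + 9)^2 = 64] 64 ≥ 0, LHS is (·)² — take ±√ ⇒ sqrt: (x - 2) + 9 = 8 or -8.
Step 3. [(x - 2) + 9 = 8 or -8] +9 is outermost — subtract 9 both sides. So sub: x - 2 = -1 or -17.
Step 4. [x - 2 = -1 or -17] -2 is outermost — add 2 both sides. So sub: x = 1 or -15.

Answer: x ∈ {-15, 1}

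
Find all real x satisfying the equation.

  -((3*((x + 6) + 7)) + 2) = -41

Step 1. [-((3*((x + 6) + 7)) + 2) = -41] LHS negated; negate both sides, so neg: (3*((x + 6) + 7)) + 2 = 41.
Step 2. [(3*((x + 6) + 7)) + 2 = 41] the outer +2 inverts by subtracting 2, so sub: 3*((x + 6) + 7) = 39.
Step 3. [3*((x + 6) + 7) = 39] 3 out front; divide by 3 ⇒ div: (x + 6) + 7 = 13.
Step 4. [(x + 6) + 7 = 13] 7 comes off first (subtract 7). So sub: x + 6 = 6.
Step 5. [x + 6 = 6] subtract 6: x sits inside (… + 6), so sub: x = 0.

Answer: x ∈ {0}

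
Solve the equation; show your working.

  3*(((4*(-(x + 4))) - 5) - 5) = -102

Step 1. [3*(((4*(-(x + 4))) - 5) - 5) = -102] LHS = 3·(…); ÷3 both sides. So div: ((4*(-(x + 4))) - 5) - 5 = -34.
Step 2. [((4*(-(x + 4))) - 5) - 5 = -34] add 5: x sits inside (… - 5) ⇒ sub: (4*(-(x + 4))) - 5 = -29.
Step 3. [(4*(-(x + 4))) - 5 = -29] -5 is outermost — add 5 both sides. So sub: 4*(-(x + 4)) = -24.
Step 4. [4*(-(x + 4)) = -24] 4 out front; divide by 4, so div: -(x + 4) = -6.
Step 5. [-(x + 4) = -6] leading − — multiply by −1 ⇒ neg: x + 4 = 6.
Step 6. [x + 4 = 6] 4 comes off first (subtract 4), so sub: x = 2.

Answer: x ∈ {2}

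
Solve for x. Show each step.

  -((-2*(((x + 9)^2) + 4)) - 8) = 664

Step 1. [-((-2*(((x + 9)^2) + 4)) - 8) = 664] leading − — multiply by −1 ⇒ neg: (-2*(((x + 9)^2) + 4)) - 8 = -664.
Step 2. [(-2*(((x + 9)^2) + 4)) - 8 = -664] -2 | LHS and -2 | -664: pull -2 out, so factor: (((x + 9)^2) + 4) + 4 = 332.
Step 3. [(((x + 9)^2) + 4) + 4 = 332] peel the +4: subtract 4 from each side. So sub: ((x + 9)^2) + 4 = 328.
Step 4. [((x + 9)^2) + 4 = 328] 4 comes off first (subtract 4) ⇒ sub: (x + 9)^2 = 324.
Step 5. [(x + 9)^2 = 324] LHS squared, RHS 324 ≥ 0: apply √ (±). So sqrt: x + 9 = 18 or -18.
Step 6. [x + 9 = 18 or -18] 9 comes off first (subtract 9). So sub: x = 9 or -27.

Answer: x ∈ {-27, 9}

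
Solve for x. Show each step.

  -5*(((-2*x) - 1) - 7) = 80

Step 1. [-5*(((-2*x) - 1) - 7) = 80] LHS = -5·(…); ÷-5 both sides. So div: ((-2*x) - 1) - 7 = -16.
Step 2. [((-2*x) - 1) - 7 = -16] 7 comes off first (add 7), so sub: (-2*x) - 1 = -9.
Step 3. [(-2*x) - 1 = -9] the outer -1 inverts by adding 1. So sub: -2*x = -8.
Step 4. [-2*x = -8] divide by the outer -2 ⇒ div: x = 4.

Answer: x ∈ {4}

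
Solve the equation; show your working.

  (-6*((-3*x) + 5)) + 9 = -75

Step 1. [(-6*((-3*x) + 5)) + 9 = -75] 9 comes off first (subtract 9), so sub: -6*((-3*x) + 5) = -84.
Step 2. [-6*((-3*x) + 5) = -84] -6 out front; divide by -6 ⇒ div: (-3*x) + 5 = 14.
Step 3. [(-3*x) + 5 = 14] subtract 5: x sits inside (… + 5), so sub: -3*x = 9.
Step 4. [-3*x = 9] LHS = -3·(…); ÷-3 both sides ⇒ div: x = -3.

Answer: x ∈ {-3}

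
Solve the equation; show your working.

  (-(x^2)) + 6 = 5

Step 1. [(-(x^2)) + 6 = 5] peel the +6: subtract 6 from each side. So sub: -(x^2) = -1.
Step 2. [-(x^2) = -1] leading − — multiply by −1 ⇒ neg: x^2 = 1.
Step 3. [x^2 = 1] √ both sides: 1 ≥ 0 gives two branches ⇒ sqrt: x = 1 or -1.

Answer: x ∈ {-1, 1}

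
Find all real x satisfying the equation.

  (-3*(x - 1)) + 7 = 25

Step 1. [(-3*(x - 1)) + 7 = 25] peel the +7: subtract 7 from each side ⇒ sub: -3*(x - 1) = 18.
Step 2. [-3*(x - 1) = 18] LHS = -3·(…); ÷-3 both sides ⇒ div: x - 1 = -6.
Step 3. [x - 1 = -6] the outer -1 inverts by adding 1, so sub: x = -5.

Answer: x ∈ {-5}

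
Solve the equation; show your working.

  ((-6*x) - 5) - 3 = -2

Step 1. [((-6*x) - 5) - 3 = -2] add 3: x sits inside (… - 3) ⇒ sub: (-6*x) - 5 = 1.
Step 2. [(-6*x) - 5 = 1] 5 comes off first (add 5) ⇒ sub: -6*x = 6.
Step 3. [-6*x = 6] leading coefficient -6: divide by -6 ⇒ div: x = -1.

Answer: x ∈ {-1}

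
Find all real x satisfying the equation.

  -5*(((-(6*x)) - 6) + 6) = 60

Step 1. [-5*(((-(6*x)) - 6) + 6) = 60] LHS = -5·(…); ÷-5 both sides. So div: ((-(6*x)) - 6) + 6 = -12.
Step 2. [((-(6*x)) - 6) + 6 = -12] +6 is outermost — subtract 6 both sides. So sub: (-(6*x)) - 6 = -18.
Step 3. [(-(6*x)) - 6 = -18] -6 is outermost — add 6 both sides. So sub: -(6*x) = -12.
Step 4. [-(6*x) = -12] leading − — multiply by −1. So neg: 6*x = 12.
Step 5. [6*x = 12] leading coefficient 6: divide by 6 ⇒ div: x = 2.

Answer: x ∈ {2}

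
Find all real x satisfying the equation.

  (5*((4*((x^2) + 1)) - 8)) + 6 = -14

Step 1. [(5*((4*((x^2) + 1)) - 8)) + 6 = -14] subtract 6: x sits inside (… + 6). So sub: 5*((4*((x^2) + 1)) - 8) = -20.
Step 2. [5*((4*((x^2) + 1)) - 8) = -20] LHS = 5·(…); ÷5 both sides, so div: (4*((x^2) + 1)) - 8 = -4.
Step 3. [(4*((x^2) + 1)) - 8 = -4] 4 | LHS and 4 | -4: pull 4 out, so factor: ((x^2) + 1) - 2 = -1.
Step 4. [((x^2) + 1) - 2 = -1] the outer -2 inverts by adding 2 ⇒ sub: (x^2) + 1 = 1.
Step 5. [(x^2) + 1 = 1] +1 is outermost — subtract 1 both sides ⇒ sub: x^2 = 0.
Step 6. [x^2 = 0] LHS squared, RHS 0 ≥ 0: apply √ (±). So sqrt: x = 0.

Answer: x ∈ {0}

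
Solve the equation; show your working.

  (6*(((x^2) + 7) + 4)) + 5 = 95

Step 1. [(6*(((x^2) + 7) + 4)) + 5 = 95] the outer +5 inverts by subtracting 5. So sub: 6*(((x^2) + 7) + 4) = 90.
Step 2. [6*(((x^2) + 7) + 4) = 90] leading coefficient 6: divide by 6 ⇒ div: ((x^2) + 7) + 4 = 15.
Step 3. [((x^2) + 7) + 4 = 15] +4 is outermost — subtract 4 both sides ⇒ sub: (x^2) + 7 = 11.
Step 4. [(x^2) + 7 = 11] 7 comes off first (subtract 7). So sub: x^2 = 4.
Step 5. [x^2 = 4] √ both sides: 4 ≥ 0 gives two branches. So sqrt: x = 2 or -2.

Answer: x ∈ {-2, 2}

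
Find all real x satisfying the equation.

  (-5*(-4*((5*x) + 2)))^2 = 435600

Step 1. [(-5*(-4*((5*x) + 2)))^2 = 435600] √ both sides: 435600 ≥ 0 gives two branches. So sqrt: -5*(-4*((5*x) + 2)) = 660 or -660.
Step 2. [-5*(-4*((5*x) + 2)) = 660 or -660] leading coefficient -5: divide by -5 ⇒ div: -4*((5*x) + 2) = -132 or 132.
Step 3. [-4*((5*x) + 2) = -132 or 132] -4·(inner) — divide through by -4 ⇒ div: (5*x) + 2 = 33 or -33.
Step 4. [(5*x) + 2 = 33 or -33] 2 comes off first (subtract 2). So sub: 5*x = 31 or -35.
Step 5. [5*x = 31 or -35] 5·(inner) — divide through by 5 ⇒ div: x = 31/5 or -7.

Answer: x ∈ {-7, 31/5}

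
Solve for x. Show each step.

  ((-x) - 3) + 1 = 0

Step 1. [((-x) - 3) + 1 = 0] +1 is outermost — subtract 1 both sides, so sub: (-x) - 3 = -1.
Step 2. [(-x) - 3 = -1] add 3: x sits inside (… - 3) ⇒ sub: -x = 2.
Step 3. [-x = 2] LHS negated; negate both sides. So neg: x = -2.

Answer: x ∈ {-2}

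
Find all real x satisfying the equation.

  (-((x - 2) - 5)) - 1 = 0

Step 1. [(-((x - 2) - 5)) - 1 = 0] 1 comes off first (add 1) ⇒ sub: -((x - 2) - 5) = 1.
Step 2. [-((x - 2) - 5) = 1] leading − — multiply by −1. So neg: (x - 2) - 5 = -1.
Step 3. [(x - 2) - 5 = -1] peel the -5: add 5 from each side ⇒ sub: x - 2 = 4.
Step 4. [x - 2 = 4] -2 is outermost — add 2 both sides, so sub: x = 6.

Answer: x ∈ {6}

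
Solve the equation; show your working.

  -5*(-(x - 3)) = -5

Step 1. [-5*(-(x - 3)) = -5] -5·(inner) — divide through by -5. So div: -(x - 3) = 1.
Step 2. [-(x - 3) = 1] flip signs both sides ⇒ neg: x - 3 = -1.
Step 3. [x - 3 = -1] -3 is outermost — add 3 both sides ⇒ sub: x = 2.

Answer: x ∈ {2}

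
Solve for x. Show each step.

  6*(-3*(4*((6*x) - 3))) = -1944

Step 1. [6*(-3*(4*((6*x) - 3))) = -1944] 6·(inner) — divide through by 6, so div: -3*(4*((6*x) - 3)) = -324.
Step 2. [-3*(4*((6*x) - 3)) = -324] divide by the outer -3. So div: 4*((6*x) - 3) = 108.
Step 3. [4*((6*x) - 3) = 108] leading coefficient 4: divide by 4 ⇒ div: (6*x) - 3 = 27.
Step 4. [(6*x) - 3 = 27] -3 is outermost — add 3 both sides. So sub: 6*x = 30.
Step 5. [6*x = 30] 6·(inner) — divide through by 6, so div: x = 5.

Answer: x ∈ {5}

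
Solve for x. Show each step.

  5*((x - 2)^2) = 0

Step 1. [5*((x - 2)^2) = 0] LHS = 5·(…); ÷5 both sides, so div: (x - 2)^2 = 0.
Step 2. [(x - 2)^2 = 0] √ both sides: 0 ≥ 0 gives two branches, so sqrt: x - 2 = 0.
Step 3. [x - 2 = 0] 2 comes off first (add 2) ⇒ sub: x = 2.

Answer: x ∈ {2}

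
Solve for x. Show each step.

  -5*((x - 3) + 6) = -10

Step 1. [-5*((x - 3) + 6) = -10] -5 out front; divide by -5 ⇒ div: (x - 3) + 6 = 2.
Step 2. [(x - 3) + 6 = 2] the outer +6 inverts by subtracting 6 ⇒ sub: x - 3 = -4.
Step 3. [x - 3 = -4] peel the -3: add 3 from each side. So sub: x = -1.

Answer: x ∈ {-1}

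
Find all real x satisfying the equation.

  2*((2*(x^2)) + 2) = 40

Step 1. [2*((2*(x^2)) + 2) = 40] 2·(inner) — divide through by 2 ⇒ div: (2*(x^2)) + 2 = 20.
Step 2. [(2*(x^2)) + 2 = 20] +2 is outermost — subtract 2 both sides, so sub: 2*(x^2) = 18.
Step 3. [2*(x^2) = 18] 2 out front; divide by 2. So div: x^2 = 9.
Step 4. [x^2 = 9] LHS squared, RHS 9 ≥ 0: apply √ (±). So sqrt: x = 3 or -3.

Answer: x ∈ {-3, 3}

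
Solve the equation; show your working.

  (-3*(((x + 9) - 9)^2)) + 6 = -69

Step 1. [(-3*(((x + 9) - 9)^2)) + 6 = -69] -3 | LHS and -3 | -69: pull -3 out, so factor: (((x + 9) - 9)^2) - 2 = 23.
Step 2. [(((x + 9) - 9)^2) - 2 = 23] peel the -2: add 2 from each side, so sub: ((x + 9) - 9)^2 = 25.
Step 3. [((x + 9) - 9)^2 = 25] 25 ≥ 0, LHS is (·)² — take ±√, so sqrt: (x + 9) - 9 = 5 or -5.
Step 4. [(x + 9) - 9 = 5 or -5] the outer -9 inverts by adding 9, so sub: x + 9 = 14 or 4.
Step 5. [x + 9 = 14 or 4] 9 comes off first (subtract 9). So sub: x = 5 or -5.

Answer: x ∈ {-5, 5}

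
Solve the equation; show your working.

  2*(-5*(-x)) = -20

Step 1. [2*(-5*(-x)) = -20] divide by the outer 2 ⇒ div: -5*(-x) = -10.
Step 2. [-5*(-x) = -10] -5 out front; divide by -5 ⇒ div: -x = 2.
Step 3. [-x = 2] LHS negated; negate both sides, so neg: x = -2.

Answer: x ∈ {-2}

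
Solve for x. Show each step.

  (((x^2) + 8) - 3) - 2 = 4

Step 1. [(((x^2) + 8) - 3) - 2 = 4] 2 comes off first (add 2). So sub: ((x^2) + 8) - 3 = 6.
Step 2. [((x^2) + 8) - 3 = 6] the outer -3 inverts by adding 3. So sub: (x^2) + 8 = 9.
Step 3. [(x^2) + 8 = 9] peel the +8: subtract 8 from each side, so sub: x^2 = 1.
Step 4. [x^2 = 1] √ both sides: 1 ≥ 0 gives two branches, so sqrt: x = 1 or -1.

Answer: x ∈ {-1, 1}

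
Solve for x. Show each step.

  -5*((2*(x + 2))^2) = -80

Step 1. [-5*((2*(x + 2))^2) = -80] LHS = -5·(…); ÷-5 both sides. So div: (2*(x + 2))^2 = 16.
Step 2. [(2*(x + 2))^2 = 16] 16 ≥ 0, LHS is (·)² — take ±√, so sqrt: 2*(x + 2) = 4 or -4.
Step 3. [2*(x + 2) = 4 or -4] leading coefficient 2: divide by 2. So div: x + 2 = 2 or -2.
Step 4. [x + 2 = 2 or -2] 2 comes off first (subtract 2), so sub: x = 0 or -4.

Answer: x ∈ {-4, 0}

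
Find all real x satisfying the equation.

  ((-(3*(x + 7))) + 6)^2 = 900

Step 1. [((-(3*(x + 7))) + 6)^2 = 900] LHS squared, RHS 900 ≥ 0: apply √ (±). So sqrt: (-(3*(x + 7))) + 6 = 30 or -30.
Step 2. [(-(3*(x + 7))) + 6 = 30 or -30] the outer +6 inverts by subtracting 6. So sub: -(3*(x + 7)) = 24 or -36.
Step 3. [-(3*(x + 7)) = 24 or -36] leading − — multiply by −1. So neg: 3*(x + 7) = -24 or 36.
Step 4. [3*(x + 7) = -24 or 36] 3·(inner) — divide through by 3. So div: x + 7 = -8 or 12.
Step 5. [x + 7 = -8 or 12] 7 comes off first (subtract 7) ⇒ sub: x = -15 or 5.

Answer: x ∈ {-15, 5}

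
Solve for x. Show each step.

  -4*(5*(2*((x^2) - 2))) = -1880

Step 1. [-4*(5*(2*((x^2) - 2))) = -1880] -4 out front; divide by -4 ⇒ div: 5*(2*((x^2) - 2)) = 470.
Step 2. [5*(2*((x^2) - 2)) = 470] 5 out front; divide by 5. So div: 2*((x^2) - 2) = 94.
Step 3. [2*((x^2) - 2) = 94] LHS = 2·(…); ÷2 both sides. So div: (x^2) - 2 = 47.
Step 4. [(x^2) - 2 = 47] the outer -2 inverts by adding 2, so sub: x^2 = 49.
Step 5. [x^2 = 49] LHS squared, RHS 49 ≥ 0: apply √ (±) ⇒ sqrt: x = 7 or -7.

Answer: x ∈ {-7, 7}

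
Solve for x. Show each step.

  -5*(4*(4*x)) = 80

Step 1. [-5*(4*(4*x)) = 80] leading coefficient -5: divide by -5. So div: 4*(4*x) = -16.
Step 2. [4*(4*x) = -16] divide by the outer 4. So div: 4*x = -4.
Step 3. [4*x = -4] LHS = 4·(…); ÷4 both sides. So div: x = -1.

Answer: x ∈ {-1}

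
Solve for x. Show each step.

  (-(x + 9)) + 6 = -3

Step 1. [(-(x + 9)) + 6 = -3] +6 is outermost — subtract 6 both sides. So sub: -(x + 9) = -9.
Step 2. [-(x + 9) = -9] flip signs both sides. So neg: x + 9 = 9.
Step 3. [x + 9 = 9] 9 comes off first (subtract 9), so sub: x = 0.

Answer: x ∈ {0}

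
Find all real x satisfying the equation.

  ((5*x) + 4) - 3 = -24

Step 1. [((5*x) + 4) - 3 = -24] -3 is outermost — add 3 both sides, so sub: (5*x) + 4 = -21.
Step 2. [(5*x) + 4 = -21] 4 comes off first (subtract 4), so sub: 5*x = -25.
Step 3. [5*x = -25] divide by the outer 5, so div: x = -5.

Answer: x ∈ {-5}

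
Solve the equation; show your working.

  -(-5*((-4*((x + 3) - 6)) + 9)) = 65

Step 1. [-(-5*((-4*((x + 3) - 6)) + 9)) = 65] flip signs both sides ⇒ neg: -5*((-4*((x + 3) - 6)) + 9) = -65.
Step 2. [-5*((-4*((x + 3) - 6)) + 9) = -65] -5 out front; divide by -5. So div: (-4*((x + 3) - 6)) + 9 = 13.
Step 3. [(-4*((x + 3) - 6)) + 9 = 13] subtract 9: x sits inside (… + 9). So sub: -4*((x + 3) - 6) = 4.
Step 4. [-4*((x + 3) - 6) = 4] divide by the outer -4. So div: (x + 3) - 6 = -1.
Step 5. [(x + 3) - 6 = -1] the outer -6 inverts by adding 6. So sub: x + 3 = 5.
Step 6. [x + 3 = 5] +3 is outermost — subtract 3 both sides, so sub: x = 2.

Answer: x ∈ {2}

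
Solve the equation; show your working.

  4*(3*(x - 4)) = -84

Step 1. [4*(3*(x - 4)) = -84] LHS = 4·(…); ÷4 both sides, so div: 3*(x - 4) = -21.
Step 2. [3*(x - 4) = -21] 3 out front; divide by 3 ⇒ div: x - 4 = -7.
Step 3. [x - 4 = -7] add 4: x sits inside (… - 4). So sub: x = -3.

Answer: x ∈ {-3}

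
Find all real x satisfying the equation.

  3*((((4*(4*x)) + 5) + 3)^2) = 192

Step 1. [3*((((4*(4*x)) + 5) + 3)^2) = 192] LHS = 3·(…); ÷3 both sides ⇒ div: (((4*(4*x)) + 5) + 3)^2 = 64.
Step 2. [(((4*(4*x)) + 5) + 3)^2 = 64] 64 ≥ 0, LHS is (·)² — take ±√ ⇒ sqrt: ((4*(4*x)) + 5) + 3 = 8 or -8.
Step 3. [((4*(4*x)) + 5) + 3 = 8 or -8] peel the +3: subtract 3 from each side. So sub: (4*(4*x)) + 5 = 5 or -11.
Step 4. [(4*(4*x)) + 5 = 5 or -11] +5 is outermost — subtract 5 both sides. So sub: 4*(4*x) = 0 or -16.
Step 5. [4*(4*x) = 0 or -16] LHS = 4·(…); ÷4 both sides. So div: 4*x = 0 or -4.
Step 6. [4*x = 0 or -4] LHS = 4·(…); ÷4 both sides, so div: x = 0 or -1.

Answer: x ∈ {-1, 0}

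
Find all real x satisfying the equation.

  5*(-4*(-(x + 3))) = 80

Step 1. [5*(-4*(-(x + 3))) = 80] leading coefficient 5: divide by 5, so div: -4*(-(x + 3)) = 16.
Step 2. [-4*(-(x + 3)) = 16] leading coefficient -4: divide by -4. So div: -(x + 3) = -4.
Step 3. [-(x + 3) = -4] LHS negated; negate both sides, so neg: x + 3 = 4.
Step 4. [x + 3 = 4] 3 comes off first (subtract 3) ⇒ sub: x = 1.

Answer: x ∈ {1}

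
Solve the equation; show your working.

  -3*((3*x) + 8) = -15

Step 1. [-3*((3*x) + 8) = -15] leading coefficient -3: divide by -3, so div: (3*x) + 8 = 5.
Step 2. [(3*x) + 8 = 5] the outer +8 inverts by subtracting 8. So sub: 3*x = -3.
Step 3. [3*x = -3] 3·(inner) — divide through by 3. So div: x = -1.

Answer: x ∈ {-1}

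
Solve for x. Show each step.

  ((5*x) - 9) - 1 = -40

Step 1. [((5*x) - 9) - 1 = -40] -1 is outermost — add 1 both sides ⇒ sub: (5*x) - 9 = -39.
Step 2. [(5*x) - 9 = -39] -9 is outermost — add 9 both sides. So sub: 5*x = -30.
Step 3. [5*x = -30] 5 out front; divide by 5, so div: x = -6.

Answer: x ∈ {-6}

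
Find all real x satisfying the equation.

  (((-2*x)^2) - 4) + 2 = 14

Step 1. [(((-2*x)^2) - 4) + 2 = 14] +2 is outermost — subtract 2 both sides. So sub: ((-2*x)^2) - 4 = 12.
Step 2. [((-2*x)^2) - 4 = 12] add 4: x sits inside (… - 4), so sub: (-2*x)^2 = 16.
Step 3. [(-2*x)^2 = 16] LHS squared, RHS 16 ≥ 0: apply √ (±), so sqrt: -2*x = 4 or -4.
Step 4. [-2*x = 4 or -4] leading coefficient -2: divide by -2. So div: x = -2 or 2.

Answer: x ∈ {-2, 2}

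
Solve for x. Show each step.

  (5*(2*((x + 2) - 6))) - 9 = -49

Step 1. [(5*(2*((x + 2) - 6))) - 9 = -49] -9 is outermost — add 9 both sides, so sub: 5*(2*((x + 2) - 6)) = -40.
Step 2. [5*(2*((x + 2) - 6)) = -40] divide by the outer 5 ⇒ div: 2*((x + 2) - 6) = -8.
Step 3. [2*((x + 2) - 6) = -8] leading coefficient 2: divide by 2 ⇒ div: (x + 2) - 6 = -4.
Step 4. [(x + 2) - 6 = -4] add 6: x sits inside (… - 6), so sub: x + 2 = 2.
Step 5. [x + 2 = 2] +2 is outermost — subtract 2 both sides, so sub: x = 0.

Answer: x ∈ {0}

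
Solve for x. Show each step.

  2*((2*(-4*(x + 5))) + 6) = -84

Step 1. [2*((2*(-4*(x + 5))) + 6) = -84] 2·(inner) — divide through by 2. So div: (2*(-4*(x + 5))) + 6 = -42.
Step 2. [(2*(-4*(x + 5))) + 6 = -42] common factor 2 (LHS and -42) — divide through. So factor: (-4*(x + 5)) + 3 = -21.
Step 3. [(-4*(x + 5)) + 3 = -21] subtract 3: x sits inside (… + 3). So sub: -4*(x + 5) = -24.
Step 4. [-4*(x + 5) = -24] -4 out front; divide by -4 ⇒ div: x + 5 = 6.
Step 5. [x + 5 = 6] the outer +5 inverts by subtracting 5 ⇒ sub: x = 1.

Answer: x ∈ {1}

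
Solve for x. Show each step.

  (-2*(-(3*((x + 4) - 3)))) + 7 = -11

Step 1. [(-2*(-(3*((x + 4) - 3)))) + 7 = -11] 7 comes off first (subtract 7), so sub: -2*(-(3*((x + 4) - 3))) = -18.
Step 2. [-2*(-(3*((x + 4) - 3))) = -18] leading coefficient -2: divide by -2, so div: -(3*((x + 4) - 3)) = 9.
Step 3. [-(3*((x + 4) - 3)) = 9] leading − — multiply by −1. So neg: 3*((x + 4) - 3) = -9.
Step 4. [3*((x + 4) - 3) = -9] 3·(inner) — divide through by 3 ⇒ div: (x + 4) - 3 = -3.
Step 5. [(x + 4) - 3 = -3] the outer -3 inverts by adding 3, so sub: x + 4 = 0.
Step 6. [x + 4 = 0] subtract 4: x sits inside (… + 4) ⇒ sub: x = -4.

Answer: x ∈ {-4}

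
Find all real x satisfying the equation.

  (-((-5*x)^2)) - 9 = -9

Step 1. [(-((-5*x)^2)) - 9 = -9] the outer -9 inverts by adding 9, so sub: -((-5*x)^2) = 0.
Step 2. [-((-5*x)^2) = 0] LHS negated; negate both sides ⇒ neg: (-5*x)^2 = 0.
Step 3. [(-5*x)^2 = 0] 0 ≥ 0, LHS is (·)² — take ±√. So sqrt: -5*x = 0.
Step 4. [-5*x = 0] leading coefficient -5: divide by -5, so div: x = 0.

Answer: x ∈ {0}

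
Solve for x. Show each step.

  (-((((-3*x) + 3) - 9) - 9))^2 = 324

Step 1. [(-((((-3*x) + 3) - 9) - 9))^2 = 324] √ both sides: 324 ≥ 0 gives two branches ⇒ sqrt: -((((-3*x) + 3) - 9) - 9) = 18 or -18.
Step 2. [-((((-3*x) + 3) - 9) - 9) = 18 or -18] LHS negated; negate both sides, so neg: (((-3*x) + 3) - 9) - 9 = -18 or 18.
Step 3. [(((-3*x) + 3) - 9) - 9 = -18 or 18] peel the -9: add 9 from each side, so sub: ((-3*x) + 3) - 9 = -9 or 27.
Step 4. [((-3*x) + 3) - 9 = -9 or 27] -9 is outermost — add 9 both sides, so sub: (-3*x) + 3 = 0 or 36.
Step 5. [(-3*x) + 3 = 0 or 36] 3 comes off first (subtract 3). So sub: -3*x = -3 or 33.
Step 6. [-3*x = -3 or 33] divide by the outer -3 ⇒ div: x = 1 or -11.

Answer: x ∈ {-11, 1}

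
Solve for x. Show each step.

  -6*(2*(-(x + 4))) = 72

Step 1. [-6*(2*(-(x + 4))) = 72] divide by the outer -6. So div: 2*(-(x + 4)) = -12.
Step 2. [2*(-(x + 4)) = -12] LHS = 2·(…); ÷2 both sides. So div: -(x + 4) = -6.
Step 3. [-(x + 4) = -6] leading − — multiply by −1 ⇒ neg: x + 4 = 6.
Step 4. [x + 4 = 6] 4 comes off first (subtract 4), so sub: x = 2.

Answer: x ∈ {2}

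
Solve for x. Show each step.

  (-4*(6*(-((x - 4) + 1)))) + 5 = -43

Step 1. [(-4*(6*(-((x - 4) + 1)))) + 5 = -43] 5 comes off first (subtract 5). So sub: -4*(6*(-((x - 4) + 1))) = -48.
Step 2. [-4*(6*(-((x - 4) + 1))) = -48] -4·(inner) — divide through by -4. So div: 6*(-((x - 4) + 1)) = 12.
Step 3. [6*(-((x - 4) + 1)) = 12] leading coefficient 6: divide by 6 ⇒ div: -((x - 4) + 1) = 2.
Step 4. [-((x - 4) + 1) = 2] LHS negated; negate both sides, so neg: (x - 4) + 1 = -2.
Step 5. [(x - 4) + 1 = -2] subtract 1: x sits inside (… + 1). So sub: x - 4 = -3.
Step 6. [x - 4 = -3] add 4: x sits inside (… - 4). So sub: x = 1.

Answer: x ∈ {1}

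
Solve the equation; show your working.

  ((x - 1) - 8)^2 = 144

Step 1. [((x - 1) - 8)^2 = 144] √ both sides: 144 ≥ 0 gives two branches, so sqrt: (x - 1) - 8 = 12 or -12.
Step 2. [(x - 1) - 8 = 12 or -12] add 8: x sits inside (… - 8) ⇒ sub: x - 1 = 20 or -4.
Step 3. [x - 1 = 20 or -4] add 1: x sits inside (… - 1) ⇒ sub: x = 21 or -3.

Answer: x ∈ {-3, 21}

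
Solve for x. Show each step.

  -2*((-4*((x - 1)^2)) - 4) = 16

Step 1. [-2*((-4*((x - 1)^2)) - 4) = 16] LHS = -2·(…); ÷-2 both sides, so div: (-4*((x - 1)^2)) - 4 = -8.
Step 2. [(-4*((x - 1)^2)) - 4 = -8] common factor -4 (LHS and -8) — divide through. So factor: ((x - 1)^2) + 1 = 2.
Step 3. [((x - 1)^2) + 1 = 2] 1 comes off first (subtract 1). So sub: (x - 1)^2 = 1.
Step 4. [(x - 1)^2 = 1] 1 ≥ 0, LHS is (·)² — take ±√ ⇒ sqrt: x - 1 = 1 or -1.
Step 5. [x - 1 = 1 or -1] 1 comes off first (add 1) ⇒ sub: x = 2 or 0.

Answer: x ∈ {0, 2}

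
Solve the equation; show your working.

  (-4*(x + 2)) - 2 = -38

Step 1. [(-4*(x + 2)) - 2 = -38] 2 comes off first (add 2). So sub: -4*(x + 2) = -36.
Step 2. [-4*(x + 2) = -36] leading coefficient -4: divide by -4, so div: x + 2 = 9.
Step 3. [x + 2 = 9] the outer +2 inverts by subtracting 2. So sub: x = 7.

Answer: x ∈ {7}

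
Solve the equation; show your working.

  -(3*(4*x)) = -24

Step 1. [-(3*(4*x)) = -24] LHS negated; negate both sides, so neg: 3*(4*x) = 24.
Step 2. [3*(4*x) = 24] LHS = 3·(…); ÷3 both sides, so div: 4*x = 8.
Step 3. [4*x = 8] leading coefficient 4: divide by 4. So div: x = 2.

Answer: x ∈ {2}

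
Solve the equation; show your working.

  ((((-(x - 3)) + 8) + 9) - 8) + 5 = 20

Step 1. [((((-(x - 3)) + 8) + 9) - 8) + 5 = 20] peel the +5: subtract 5 from each side ⇒ sub: (((-(x - 3)) + 8) + 9) - 8 = 15.
Step 2. [(((-(x - 3)) + 8) + 9) - 8 = 15] add 8: x sits inside (… - 8) ⇒ sub: ((-(x - 3)) + 8) + 9 = 23.
Step 3. [((-(x - 3)) + 8) + 9 = 23] +9 is outermost — subtract 9 both sides ⇒ sub: (-(x - 3)) + 8 = 14.
Step 4. [(-(x - 3)) + 8 = 14] peel the +8: subtract 8 from each side. So sub: -(x - 3) = 6.
Step 5. [-(x - 3) = 6] flip signs both sides. So neg: x - 3 = -6.
Step 6. [x - 3 = -6] peel the -3: add 3 from each side ⇒ sub: x = -3.

Answer: x ∈ {-3}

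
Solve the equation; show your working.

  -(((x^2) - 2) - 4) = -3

Step 1. [-(((x^2) - 2) - 4) = -3] LHS negated; negate both sides ⇒ neg: ((x^2) - 2) - 4 = 3.
Step 2. [((x^2) - 2) - 4 = 3] peel the -4: add 4 from each side. So sub: (x^2) - 2 = 7.
Step 3. [(x^2) - 2 = 7] the outer -2 inverts by adding 2, so sub: x^2 = 9.
Step 4. [x^2 = 9] LHS squared, RHS 9 ≥ 0: apply √ (±) ⇒ sqrt: x = 3 or -3.

Answer: x ∈ {-3, 3}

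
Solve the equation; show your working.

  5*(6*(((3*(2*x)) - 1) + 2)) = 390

Step 1. [5*(6*(((3*(2*x)) - 1) + 2)) = 390] divide by the outer 5. So div: 6*(((3*(2*x)) - 1) + 2) = 78.
Step 2. [6*(((3*(2*x)) - 1) + 2) = 78] 6·(inner) — divide through by 6. So div: ((3*(2*x)) - 1) + 2 = 13.
Step 3. [((3*(2*x)) - 1) + 2 = 13] the outer +2 inverts by subtracting 2 ⇒ sub: (3*(2*x)) - 1 = 11.
Step 4. [(3*(2*x)) - 1 = 11] peel the -1: add 1 from each side ⇒ sub: 3*(2*x) = 12.
Step 5. [3*(2*x) = 12] LHS = 3·(…); ÷3 both sides ⇒ div: 2*x = 4.
Step 6. [2*x = 4] 2·(inner) — divide through by 2 ⇒ div: x = 2.

Answer: x ∈ {2}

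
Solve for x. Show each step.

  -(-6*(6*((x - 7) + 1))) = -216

Step 1. [-(-6*(6*((x - 7) + 1))) = -216] leading − — multiply by −1. So neg: -6*(6*((x - 7) + 1)) = 216.
Step 2. [-6*(6*((x - 7) + 1)) = 216] divide by the outer -6, so div: 6*((x - 7) + 1) = -36.
Step 3. [6*((x - 7) + 1) = -36] divide by the outer 6, so div: (x - 7) + 1 = -6.
Step 4. [(x - 7) + 1 = -6] peel the +1: subtract 1 from each side ⇒ sub: x - 7 = -7.
Step 5. [x - 7 = -7] add 7: x sits inside (… - 7). So sub: x = 0.

Answer: x ∈ {0}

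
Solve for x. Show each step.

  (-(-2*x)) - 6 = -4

Step 1. [(-(-2*x)) - 6 = -4] 6 comes off first (add 6), so sub: -(-2*x) = 2.
Step 2. [-(-2*x) = 2] LHS negated; negate both sides ⇒ neg: -2*x = -2.
Step 3. [-2*x = -2] divide by the outer -2. So div: x = 1.

Answer: x ∈ {1}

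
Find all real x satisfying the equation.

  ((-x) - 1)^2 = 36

Step 1. [((-x) - 1)^2 = 36] 36 ≥ 0, LHS is (·)² — take ±√. So sqrt: (-x) - 1 = 6 or -6.
Step 2. [(-x) - 1 = 6 or -6] add 1: x sits inside (… - 1), so sub: -x = 7 or -5.
Step 3. [-x = 7 or -5] leading − — multiply by −1. So neg: x = -7 or 5.

Answer: x ∈ {-7, 5}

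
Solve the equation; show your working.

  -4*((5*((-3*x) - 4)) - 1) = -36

Step 1. [-4*((5*((-3*x) - 4)) - 1) = -36] -4·(inner) — divide through by -4 ⇒ div: (5*((-3*x) - 4)) - 1 = 9.
Step 2. [(5*((-3*x) - 4)) - 1 = 9] -1 is outermost — add 1 both sides ⇒ sub: 5*((-3*x) - 4) = 10.
Step 3. [5*((-3*x) - 4) = 10] 5·(inner) — divide through by 5 ⇒ div: (-3*x) - 4 = 2.
Step 4. [(-3*x) - 4 = 2] add 4: x sits inside (… - 4) ⇒ sub: -3*x = 6.
Step 5. [-3*x = 6] divide by the outer -3 ⇒ div: x = -2.

Answer: x ∈ {-2}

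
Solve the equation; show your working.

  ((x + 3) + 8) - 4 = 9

Step 1. [((x + 3) + 8) - 4 = 9] the outer -4 inverts by adding 4. So sub: (x + 3) + 8 = 13.
Step 2. [(x + 3) + 8 = 13] +8 is outermost — subtract 8 both sides, so sub: x + 3 = 5.
Step 3. [x + 3 = 5] +3 is outermost — subtract 3 both sides ⇒ sub: x = 2.

Answer: x ∈ {2}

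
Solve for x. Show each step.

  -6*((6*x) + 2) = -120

Step 1. [-6*((6*x) + 2) = -120] LHS = -6·(…); ÷-6 both sides, so div: (6*x) + 2 = 20.
Step 2. [(6*x) + 2 = 20] subtract 2: x sits inside (… + 2). So sub: 6*x = 18.
Step 3. [6*x = 18] 6 out front; divide by 6, so div: x = 3.

Answer: x ∈ {3}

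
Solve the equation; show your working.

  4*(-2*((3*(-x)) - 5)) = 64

Step 1. [4*(-2*((3*(-x)) - 5)) = 64] 4 out front; divide by 4. So div: -2*((3*(-x)) - 5) = 16.
Step 2. [-2*((3*(-x)) - 5) = 16] LHS = -2·(…); ÷-2 both sides ⇒ div: (3*(-x)) - 5 = -8.
Step 3. [(3*(-x)) - 5 = -8] 5 comes off first (add 5) ⇒ sub: 3*(-x) = -3.
Step 4. [3*(-x) = -3] leading coefficient 3: divide by 3, so div: -x = -1.
Step 5. [-x = -1] flip signs both sides, so neg: x = 1.

Answer: x ∈ {1}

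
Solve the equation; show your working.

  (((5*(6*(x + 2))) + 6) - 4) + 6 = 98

Step 1. [(((5*(6*(x + 2))) + 6) - 4) + 6 = 98] 6 comes off first (subtract 6). So sub: ((5*(6*(x + 2))) + 6) - 4 = 92.
Step 2. [((5*(6*(x + 2))) + 6) - 4 = 92] the outer -4 inverts by adding 4, so sub: (5*(6*(x + 2))) + 6 = 96.
Step 3. [(5*(6*(x + 2))) + 6 = 96] the outer +6 inverts by subtracting 6 ⇒ sub: 5*(6*(x + 2)) = 90.
Step 4. [5*(6*(x + 2)) = 90] 5·(inner) — divide through by 5. So div: 6*(x + 2) = 18.
Step 5. [6*(x + 2) = 18] 6 out front; divide by 6. So div: x + 2 = 3.
Step 6. [x + 2 = 3] the outer +2 inverts by subtracting 2, so sub: x = 1.

Answer: x ∈ {1}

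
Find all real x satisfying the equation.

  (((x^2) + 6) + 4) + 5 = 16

Step 1. [(((x^2) + 6) + 4) + 5 = 16] 5 comes off first (subtract 5) ⇒ sub: ((x^2) + 6) + 4 = 11.
Step 2. [((x^2) + 6) + 4 = 11] the outer +4 inverts by subtracting 4 ⇒ sub: (x^2) + 6 = 7.
Step 3. [(x^2) + 6 = 7] +6 is outermost — subtract 6 both sides, so sub: x^2 = 1.
Step 4. [x^2 = 1] √ both sides: 1 ≥ 0 gives two branches, so sqrt: x = 1 or -1.

Answer: x ∈ {-1, 1}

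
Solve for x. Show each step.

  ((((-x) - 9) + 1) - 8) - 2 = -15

Step 1. [((((-x) - 9) + 1) - 8) - 2 = -15] -2 is outermost — add 2 both sides. So sub: (((-x) - 9) + 1) - 8 = -13.
Step 2. [(((-x) - 9) + 1) - 8 = -13] add 8: x sits inside (… - 8). So sub: ((-x) - 9) + 1 = -5.
Step 3. [((-x) - 9) + 1 = -5] peel the +1: subtract 1 from each side. So sub: (-x) - 9 = -6.
Step 4. [(-x) - 9 = -6] -9 is outermost — add 9 both sides, so sub: -x = 3.
Step 5. [-x = 3] flip signs both sides. So neg: x = -3.

Answer: x ∈ {-3}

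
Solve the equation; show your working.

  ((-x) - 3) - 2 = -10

Step 1. [((-x) - 3) - 2 = -10] 2 comes off first (add 2) ⇒ sub: (-x) - 3 = -8.
Step 2. [(-x) - 3 = -8] 3 comes off first (add 3), so sub: -x = -5.
Step 3. [-x = -5] LHS negated; negate both sides. So neg: x = 5.

Answer: x ∈ {5}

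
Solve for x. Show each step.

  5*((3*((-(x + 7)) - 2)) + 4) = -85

Step 1. [5*((3*((-(x + 7)) - 2)) + 4) = -85] 5·(inner) — divide through by 5 ⇒ div: (3*((-(x + 7)) - 2)) + 4 = -17.
Step 2. [(3*((-(x + 7)) - 2)) + 4 = -17] +4 is outermost — subtract 4 both sides, so sub: 3*((-(x + 7)) - 2) = -21.
Step 3. [3*((-(x + 7)) - 2) = -21] 3·(inner) — divide through by 3 ⇒ div: (-(x + 7)) - 2 = -7.
Step 4. [(-(x + 7)) - 2 = -7] -2 is outermost — add 2 both sides. So sub: -(x + 7) = -5.
Step 5. [-(x + 7) = -5] leading − — multiply by −1. So neg: x + 7 = 5.
Step 6. [x + 7 = 5] peel the +7: subtract 7 from each side, so sub: x = -2.

Answer: x ∈ {-2}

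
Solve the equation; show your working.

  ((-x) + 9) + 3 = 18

Step 1. [((-x) + 9) + 3 = 18] 3 comes off first (subtract 3), so sub: (-x) + 9 = 15.
Step 2. [(-x) + 9 = 15] 9 comes off first (subtract 9), so sub: -x = 6.
Step 3. [-x = 6] LHS negated; negate both sides ⇒ neg: x = -6.

Answer: x ∈ {-6}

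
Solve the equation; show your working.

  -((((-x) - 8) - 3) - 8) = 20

Step 1. [-((((-x) - 8) - 3) - 8) = 20] leading − — multiply by −1, so neg: (((-x) - 8) - 3) - 8 = -20.
Step 2. [(((-x) - 8) - 3) - 8 = -20] peel the -8: add 8 from each side, so sub: ((-x) - 8) - 3 = -12.
Step 3. [((-x) - 8) - 3 = -12] add 3: x sits inside (… - 3). So sub: (-x) - 8 = -9.
Step 4. [(-x) - 8 = -9] 8 comes off first (add 8). So sub: -x = -1.
Step 5. [-x = -1] flip signs both sides, so neg: x = 1.

Answer: x ∈ {1}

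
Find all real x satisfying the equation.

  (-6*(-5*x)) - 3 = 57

Step 1. [(-6*(-5*x)) - 3 = 57] 3 comes off first (add 3) ⇒ sub: -6*(-5*x) = 60.
Step 2. [-6*(-5*x) = 60] -6·(inner) — divide through by -6, so div: -5*x = -10.
Step 3. [-5*x = -10] -5 out front; divide by -5. So div: x = 2.

Answer: x ∈ {2}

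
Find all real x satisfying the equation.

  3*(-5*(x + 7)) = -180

Step 1. [3*(-5*(x + 7)) = -180] leading coefficient 3: divide by 3. So div: -5*(x + 7) = -60.
Step 2. [-5*(x + 7) = -60] LHS = -5·(…); ÷-5 both sides, so div: x + 7 = 12.
Step 3. [x + 7 = 12] subtract 7: x sits inside (… + 7). So sub: x = 5.

Answer: x ∈ {5}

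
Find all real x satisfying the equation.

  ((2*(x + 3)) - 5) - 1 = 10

Step 1. [((2*(x + 3)) - 5) - 1 = 10] peel the -1: add 1 from each side. So sub: (2*(x + 3)) - 5 = 11.
Step 2. [(2*(x + 3)) - 5 = 11] -5 is outermost — add 5 both sides, so sub: 2*(x + 3) = 16.
Step 3. [2*(x + 3) = 16] 2 out front; divide by 2 ⇒ div: x + 3 = 8.
Step 4. [x + 3 = 8] 3 comes off first (subtract 3). So sub: x = 5.

Answer: x ∈ {5}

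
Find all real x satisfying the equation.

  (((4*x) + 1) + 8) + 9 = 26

Step 1. [(((4*x) + 1) + 8) + 9 = 26] peel the +9: subtract 9 from each side. So sub: ((4*x) + 1) + 8 = 17.
Step 2. [((4*x) + 1) + 8 = 17] peel the +8: subtract 8 from each side, so sub: (4*x) + 1 = 9.
Step 3. [(4*x) + 1 = 9] subtract 1: x sits inside (… + 1), so sub: 4*x = 8.
Step 4. [4*x = 8] leading coefficient 4: divide by 4. So div: x = 2.

Answer: x ∈ {2}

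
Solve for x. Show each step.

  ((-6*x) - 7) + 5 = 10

Step 1. [((-6*x) - 7) + 5 = 10] peel the +5: subtract 5 from each side. So sub: (-6*x) - 7 = 5.
Step 2. [(-6*x) - 7 = 5] add 7: x sits inside (… - 7). So sub: -6*x = 12.
Step 3. [-6*x = 12] LHS = -6·(…); ÷-6 both sides, so div: x = -2.

Answer: x ∈ {-2}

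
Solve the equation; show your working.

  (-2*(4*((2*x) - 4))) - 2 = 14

Step 1. [(-2*(4*((2*x) - 4))) - 2 = 14] 2 comes off first (add 2) ⇒ sub: -2*(4*((2*x) - 4)) = 16.
Step 2. [-2*(4*((2*x) - 4)) = 16] LHS = -2·(…); ÷-2 both sides, so div: 4*((2*x) - 4) = -8.
Step 3. [4*((2*x) - 4) = -8] LHS = 4·(…); ÷4 both sides, so div: (2*x) - 4 = -2.
Step 4. [(2*x) - 4 = -2] 2 | LHS and 2 | -2: pull 2 out, so factor: x - 2 = -1.
Step 5. [x - 2 = -1] the outer -2 inverts by adding 2. So sub: x = 1.

Answer: x ∈ {1}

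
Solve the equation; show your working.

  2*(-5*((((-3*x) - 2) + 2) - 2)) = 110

Step 1. [2*(-5*((((-3*x) - 2) + 2) - 2)) = 110] divide by the outer 2, so div: -5*((((-3*x) - 2) + 2) - 2) = 55.
Step 2. [-5*((((-3*x) - 2) + 2) - 2) = 55] -5·(inner) — divide through by -5, so div: (((-3*x) - 2) + 2) - 2 = -11.
Step 3. [(((-3*x) - 2) + 2) - 2 = -11] 2 comes off first (add 2). So sub: ((-3*x) - 2) + 2 = -9.
Step 4. [((-3*x) - 2) + 2 = -9] +2 is outermost — subtract 2 both sides ⇒ sub: (-3*x) - 2 = -11.
Step 5. [(-3*x) - 2 = -11] add 2: x sits inside (… - 2). So sub: -3*x = -9.
Step 6. [-3*x = -9] divide by the outer -3. So div: x = 3.

Answer: x ∈ {3}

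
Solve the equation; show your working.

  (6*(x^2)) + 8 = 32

Step 1. [(6*(x^2)) + 8 = 32] subtract 8: x sits inside (… + 8). So sub: 6*(x^2) = 24.
Step 2. [6*(x^2) = 24] divide by the outer 6. So div: x^2 = 4.
Step 3. [x^2 = 4] √ both sides: 4 ≥ 0 gives two branches, so sqrt: x = 2 or -2.

Answer: x ∈ {-2, 2}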